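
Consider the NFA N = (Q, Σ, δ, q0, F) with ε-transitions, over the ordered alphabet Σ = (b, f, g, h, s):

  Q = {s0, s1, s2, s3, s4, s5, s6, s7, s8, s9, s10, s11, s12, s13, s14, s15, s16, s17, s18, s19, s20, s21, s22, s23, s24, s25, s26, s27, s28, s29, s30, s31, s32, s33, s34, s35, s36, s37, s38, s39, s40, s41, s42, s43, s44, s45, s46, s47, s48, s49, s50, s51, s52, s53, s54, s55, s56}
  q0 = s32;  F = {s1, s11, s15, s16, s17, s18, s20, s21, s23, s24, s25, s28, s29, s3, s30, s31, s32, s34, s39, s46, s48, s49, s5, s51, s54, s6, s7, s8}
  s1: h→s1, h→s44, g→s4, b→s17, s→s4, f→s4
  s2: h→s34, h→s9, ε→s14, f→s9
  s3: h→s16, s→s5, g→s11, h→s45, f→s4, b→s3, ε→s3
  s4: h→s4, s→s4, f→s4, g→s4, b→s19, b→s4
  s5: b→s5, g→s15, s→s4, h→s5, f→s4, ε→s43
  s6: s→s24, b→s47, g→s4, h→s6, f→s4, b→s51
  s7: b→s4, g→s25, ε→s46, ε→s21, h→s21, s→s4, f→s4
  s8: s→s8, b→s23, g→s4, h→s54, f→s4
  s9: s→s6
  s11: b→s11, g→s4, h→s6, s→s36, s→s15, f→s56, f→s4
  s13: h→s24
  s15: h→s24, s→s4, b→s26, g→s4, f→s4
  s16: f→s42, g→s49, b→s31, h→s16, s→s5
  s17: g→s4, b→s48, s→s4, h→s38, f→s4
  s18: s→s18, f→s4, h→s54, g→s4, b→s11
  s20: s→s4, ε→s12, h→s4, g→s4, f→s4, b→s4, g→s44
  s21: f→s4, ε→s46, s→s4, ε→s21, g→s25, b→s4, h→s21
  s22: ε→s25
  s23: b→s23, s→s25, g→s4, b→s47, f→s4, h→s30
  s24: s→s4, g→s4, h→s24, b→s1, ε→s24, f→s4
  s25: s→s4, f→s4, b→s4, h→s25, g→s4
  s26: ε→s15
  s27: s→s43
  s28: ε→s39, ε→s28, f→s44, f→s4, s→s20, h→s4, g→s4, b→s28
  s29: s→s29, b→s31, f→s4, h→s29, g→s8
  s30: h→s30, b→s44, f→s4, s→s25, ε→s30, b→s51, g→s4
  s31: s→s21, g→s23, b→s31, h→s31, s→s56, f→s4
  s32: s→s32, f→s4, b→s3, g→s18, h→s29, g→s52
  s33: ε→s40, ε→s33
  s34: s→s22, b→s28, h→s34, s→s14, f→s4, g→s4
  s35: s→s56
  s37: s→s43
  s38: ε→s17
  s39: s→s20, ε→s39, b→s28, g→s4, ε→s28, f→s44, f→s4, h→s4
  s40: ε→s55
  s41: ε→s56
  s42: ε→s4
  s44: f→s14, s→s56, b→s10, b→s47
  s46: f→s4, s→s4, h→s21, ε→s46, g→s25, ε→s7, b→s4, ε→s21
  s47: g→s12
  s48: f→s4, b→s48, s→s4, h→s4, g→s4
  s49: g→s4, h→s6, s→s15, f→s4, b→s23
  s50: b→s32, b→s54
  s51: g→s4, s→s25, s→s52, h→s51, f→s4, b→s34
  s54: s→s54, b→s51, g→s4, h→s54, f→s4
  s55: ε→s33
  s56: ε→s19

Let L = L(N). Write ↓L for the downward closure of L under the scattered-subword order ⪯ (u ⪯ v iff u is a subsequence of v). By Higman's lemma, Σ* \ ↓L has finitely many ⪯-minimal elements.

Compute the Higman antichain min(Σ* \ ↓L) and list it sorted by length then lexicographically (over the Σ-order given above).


|Q|=57, |F|=28, |δ|=202 (27 ε).
min D↑ (26 st, q0=0, F={2}): 0:b→1,f→2,g→3,h→4,s→0 1:b→1,f→2,g→5,h→6,s→7 2:b→2,f→2,g→2,h→2,s→2 3:b→5,f→2,g→2,h→8,s→3 4:b→9,f→2,g→10,h→4,s→4 5:b→5,f→2,g→2,h→11,s→12 6:b→9,f→2,g→13,h→6,s→7 7:b→7,f→2,g→12,h→7,s→2 8:b→14,f→2,g→2,h→8,s→8 9:b→9,f→2,g→15,h→9,s→16 10:b→15,f→2,g→2,h→8,s→10 11:b→14,f→2,g→2,h→11,s→17 12:b→12,f→2,g→2,h→17,s→2 13:b→15,f→2,g→2,h→11,s→12 14:b→18,f→2,g→2,h→14,s→19 15:b→15,f→2,g→2,h→20,s→19 16:b→2,f→2,g→19,h→16,s→2 17:b→21,f→2,g→2,h→17,s→2 18:b→22,f→2,g→2,h→18,s→19 19:b→2,f→2,g→2,h→19,s→2 20:b→14,f→2,g→2,h→20,s→19 21:b→23,f→2,g→2,h→21,s→2 22:b→22,f→2,g→2,h→2,s→24 23:b→25,f→2,g→2,h→23,s→2 24:b→2,f→2,g→2,h→2,s→2 25:b→25,f→2,g→2,h→2,s→2 [Hopcroft].
'f': run [44, 9] end={s10,s12,s14,s19,s4,s42,s44,s47,s56} ∉↓L; 1/1 single-dels accept.
'gg': run [44, 32, 8] end={s10,s12,s14,s19,s4,s44,s47,s56} — reject; 2/2 deletions ∈↓L.
'bss': N↓-sim [44, 39, 25, 3] end={s19,s4,s56} rej; 3/3 single-dels accept.
'hbsb': |S_i|=[44, 39, 31, 15, 5] end={s10,s12,s19,s4,s47} — reject; 4/4 del acc.
'ghbbbh': run [44, 32, 24, 20, 17, 12, 2] end={s19,s4} ∉↓L; 6/6 del acc.
5 words, ⪯-incomp.

Antichain: [f, gg, bss, hbsb, ghbbbh].


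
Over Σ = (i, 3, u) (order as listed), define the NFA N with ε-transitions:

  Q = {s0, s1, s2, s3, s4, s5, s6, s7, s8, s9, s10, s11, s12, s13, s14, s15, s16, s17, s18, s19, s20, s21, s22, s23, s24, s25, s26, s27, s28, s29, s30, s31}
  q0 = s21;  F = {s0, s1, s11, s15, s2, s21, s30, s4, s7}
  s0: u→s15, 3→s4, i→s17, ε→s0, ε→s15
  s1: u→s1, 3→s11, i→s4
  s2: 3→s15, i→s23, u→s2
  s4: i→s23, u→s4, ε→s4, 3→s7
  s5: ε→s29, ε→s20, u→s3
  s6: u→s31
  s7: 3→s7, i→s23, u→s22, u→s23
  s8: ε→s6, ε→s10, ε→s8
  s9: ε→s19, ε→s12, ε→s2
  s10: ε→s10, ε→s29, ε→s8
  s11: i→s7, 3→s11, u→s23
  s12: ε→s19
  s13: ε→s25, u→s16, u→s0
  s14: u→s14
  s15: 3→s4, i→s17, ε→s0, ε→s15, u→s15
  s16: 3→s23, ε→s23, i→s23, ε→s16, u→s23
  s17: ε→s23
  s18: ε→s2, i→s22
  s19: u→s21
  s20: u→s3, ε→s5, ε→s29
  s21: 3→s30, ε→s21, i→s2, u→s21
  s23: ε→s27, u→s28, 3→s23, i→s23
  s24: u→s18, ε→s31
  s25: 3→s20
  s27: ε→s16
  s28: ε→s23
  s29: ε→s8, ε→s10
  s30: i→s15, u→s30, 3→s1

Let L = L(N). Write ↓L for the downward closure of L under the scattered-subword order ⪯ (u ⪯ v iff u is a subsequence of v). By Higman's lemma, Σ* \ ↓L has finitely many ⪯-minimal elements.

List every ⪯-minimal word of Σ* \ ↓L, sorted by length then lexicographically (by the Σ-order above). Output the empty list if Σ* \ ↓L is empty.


|Q|=32, |F|=9, |δ|=75 (31 ε).
min D↑ (9 st, q0=0, F={3}): 0:i→1,3→2,u→0 1:i→3,3→4,u→1 2:i→4,3→5,u→2 3:i→3,3→3,u→3 4:i→3,3→6,u→4 5:i→6,3→7,u→5 6:i→3,3→8,u→6 7:i→8,3→7,u→3 8:i→3,3→8,u→3 (ε-aug+det+¬).
'ii': |S_i|=[15, 11, 5] end={s16,s17,s23,s27,s28} — reject; 2/2 del acc.
'333u': run [15, 13, 9, 7, 5] end={s16,s22,s23,s27,s28} rej; 4/4 del acc.
2 minimals (antichain).

Antichain: [ii, 333u].


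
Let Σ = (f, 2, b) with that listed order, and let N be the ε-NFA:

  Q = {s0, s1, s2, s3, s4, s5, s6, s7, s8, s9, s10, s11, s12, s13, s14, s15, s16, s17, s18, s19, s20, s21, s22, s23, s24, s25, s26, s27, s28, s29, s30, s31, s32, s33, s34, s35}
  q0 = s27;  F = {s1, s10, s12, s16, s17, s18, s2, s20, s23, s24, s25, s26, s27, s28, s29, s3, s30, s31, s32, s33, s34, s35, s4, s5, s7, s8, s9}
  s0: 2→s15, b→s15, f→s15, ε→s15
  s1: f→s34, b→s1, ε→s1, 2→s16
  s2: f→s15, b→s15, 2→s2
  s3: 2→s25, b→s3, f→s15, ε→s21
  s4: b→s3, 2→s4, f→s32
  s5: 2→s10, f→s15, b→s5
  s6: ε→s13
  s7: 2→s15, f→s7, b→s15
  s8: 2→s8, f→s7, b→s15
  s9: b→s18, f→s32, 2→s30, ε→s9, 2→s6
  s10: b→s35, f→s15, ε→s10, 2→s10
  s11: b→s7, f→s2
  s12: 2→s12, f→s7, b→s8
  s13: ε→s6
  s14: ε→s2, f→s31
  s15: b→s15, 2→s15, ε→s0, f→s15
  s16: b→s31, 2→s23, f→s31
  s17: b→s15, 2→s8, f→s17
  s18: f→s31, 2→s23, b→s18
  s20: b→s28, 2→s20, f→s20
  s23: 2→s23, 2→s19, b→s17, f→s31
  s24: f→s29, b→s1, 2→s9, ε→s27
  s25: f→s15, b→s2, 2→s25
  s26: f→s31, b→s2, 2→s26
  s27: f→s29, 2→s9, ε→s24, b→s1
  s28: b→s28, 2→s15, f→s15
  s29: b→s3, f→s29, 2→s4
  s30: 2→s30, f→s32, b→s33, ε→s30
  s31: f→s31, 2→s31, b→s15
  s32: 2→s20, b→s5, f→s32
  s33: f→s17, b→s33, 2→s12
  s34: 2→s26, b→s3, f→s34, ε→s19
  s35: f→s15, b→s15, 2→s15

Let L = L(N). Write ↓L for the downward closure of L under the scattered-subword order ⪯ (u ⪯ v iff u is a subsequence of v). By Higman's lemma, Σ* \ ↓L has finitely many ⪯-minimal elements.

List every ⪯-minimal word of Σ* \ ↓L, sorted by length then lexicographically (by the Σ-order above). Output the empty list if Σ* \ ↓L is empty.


A = [fbf, 2bfb, b2fb, b2bb, 2f2b2, 22b2f2].

|Q|=36, |F|=27, |δ|=105 (13 ε).
min D↑ (27 st, q0=0, F={11}): 0:f→1,2→2,b→3 1:f→1,2→4,b→5 2:f→6,2→7,b→8 3:f→9,2→10,b→3 4:f→6,2→4,b→5 5:f→11,2→12,b→5 6:f→6,2→13,b→14 7:f→6,2→7,b→15 8:f→16,2→17,b→8 9:f→9,2→18,b→5 10:f→16,2→17,b→16 11:f→11,2→11,b→11 12:f→11,2→12,b→19 13:f→13,2→13,b→20 14:f→11,2→21,b→14 15:f→22,2→23,b→15 16:f→16,2→16,b→11 17:f→16,2→17,b→22 18:f→16,2→18,b→19 19:f→11,2→19,b→11 20:f→11,2→11,b→20 21:f→11,2→21,b→24 22:f→22,2→25,b→11 23:f→26,2→23,b→25 24:f→11,2→11,b→11 25:f→26,2→25,b→11 26:f→26,2→11,b→11.
'fbf': N↓-sim [33, 21, 10, 2] end={s0,s15} ∉↓L; 3/3 del acc.
'2bfb': run [33, 28, 19, 6, 2] end={s0,s15} — reject; 4/4 single-dels accept.
'b2fb': run [33, 23, 15, 6, 2] end={s0,s15} — reject; 4/4 single-dels accept.
'b2bb': N↓-sim [33, 23, 15, 8, 2] end={s0,s15} ∉↓L; 4/4 single-dels accept.
'2f2b2': N↓-sim [33, 28, 12, 9, 4, 2] end={s0,s15} ∉↓L; 5/5 single-dels accept.
'22b2f2': run [33, 28, 25, 15, 9, 3, 2] end={s0,s15} — reject; 6/6 del acc.
6 minimals (antichain).


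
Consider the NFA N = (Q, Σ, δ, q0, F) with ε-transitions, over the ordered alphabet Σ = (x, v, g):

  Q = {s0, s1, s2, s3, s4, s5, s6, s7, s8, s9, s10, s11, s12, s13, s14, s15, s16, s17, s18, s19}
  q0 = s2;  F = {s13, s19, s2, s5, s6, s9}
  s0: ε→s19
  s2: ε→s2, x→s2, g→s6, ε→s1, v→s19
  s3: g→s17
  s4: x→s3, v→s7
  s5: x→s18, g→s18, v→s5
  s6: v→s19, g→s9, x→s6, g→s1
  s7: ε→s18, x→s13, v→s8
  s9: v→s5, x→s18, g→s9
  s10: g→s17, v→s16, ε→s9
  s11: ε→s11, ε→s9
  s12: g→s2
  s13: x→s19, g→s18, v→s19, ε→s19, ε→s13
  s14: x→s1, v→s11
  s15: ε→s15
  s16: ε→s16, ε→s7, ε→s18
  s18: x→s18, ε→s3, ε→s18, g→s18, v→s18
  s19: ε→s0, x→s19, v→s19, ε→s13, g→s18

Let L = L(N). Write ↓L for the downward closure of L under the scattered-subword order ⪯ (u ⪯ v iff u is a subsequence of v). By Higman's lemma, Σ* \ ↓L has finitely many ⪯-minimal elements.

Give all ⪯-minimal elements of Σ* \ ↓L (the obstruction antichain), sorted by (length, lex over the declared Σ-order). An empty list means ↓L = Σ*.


|Q|=20, |F|=6, |δ|=49 (17 ε).
min D↑ (6 st, q0=0, F={3}): 0:x→0,v→1,g→2 1:x→1,v→1,g→3 2:x→2,v→1,g→4 3:x→3,v→3,g→3 4:x→3,v→5,g→4 5:x→3,v→5,g→3 (ε-aug+det+¬).
'vg': |S_i|=[11, 7, 3] end={s17,s18,s3} ∉↓L; 2/2 single-dels accept.
'ggx': run [11, 10, 6, 3] end={s17,s18,s3} — reject; 3/3 single-dels accept.
2 words, ⪯-incomp.

A = [vg, ggx].


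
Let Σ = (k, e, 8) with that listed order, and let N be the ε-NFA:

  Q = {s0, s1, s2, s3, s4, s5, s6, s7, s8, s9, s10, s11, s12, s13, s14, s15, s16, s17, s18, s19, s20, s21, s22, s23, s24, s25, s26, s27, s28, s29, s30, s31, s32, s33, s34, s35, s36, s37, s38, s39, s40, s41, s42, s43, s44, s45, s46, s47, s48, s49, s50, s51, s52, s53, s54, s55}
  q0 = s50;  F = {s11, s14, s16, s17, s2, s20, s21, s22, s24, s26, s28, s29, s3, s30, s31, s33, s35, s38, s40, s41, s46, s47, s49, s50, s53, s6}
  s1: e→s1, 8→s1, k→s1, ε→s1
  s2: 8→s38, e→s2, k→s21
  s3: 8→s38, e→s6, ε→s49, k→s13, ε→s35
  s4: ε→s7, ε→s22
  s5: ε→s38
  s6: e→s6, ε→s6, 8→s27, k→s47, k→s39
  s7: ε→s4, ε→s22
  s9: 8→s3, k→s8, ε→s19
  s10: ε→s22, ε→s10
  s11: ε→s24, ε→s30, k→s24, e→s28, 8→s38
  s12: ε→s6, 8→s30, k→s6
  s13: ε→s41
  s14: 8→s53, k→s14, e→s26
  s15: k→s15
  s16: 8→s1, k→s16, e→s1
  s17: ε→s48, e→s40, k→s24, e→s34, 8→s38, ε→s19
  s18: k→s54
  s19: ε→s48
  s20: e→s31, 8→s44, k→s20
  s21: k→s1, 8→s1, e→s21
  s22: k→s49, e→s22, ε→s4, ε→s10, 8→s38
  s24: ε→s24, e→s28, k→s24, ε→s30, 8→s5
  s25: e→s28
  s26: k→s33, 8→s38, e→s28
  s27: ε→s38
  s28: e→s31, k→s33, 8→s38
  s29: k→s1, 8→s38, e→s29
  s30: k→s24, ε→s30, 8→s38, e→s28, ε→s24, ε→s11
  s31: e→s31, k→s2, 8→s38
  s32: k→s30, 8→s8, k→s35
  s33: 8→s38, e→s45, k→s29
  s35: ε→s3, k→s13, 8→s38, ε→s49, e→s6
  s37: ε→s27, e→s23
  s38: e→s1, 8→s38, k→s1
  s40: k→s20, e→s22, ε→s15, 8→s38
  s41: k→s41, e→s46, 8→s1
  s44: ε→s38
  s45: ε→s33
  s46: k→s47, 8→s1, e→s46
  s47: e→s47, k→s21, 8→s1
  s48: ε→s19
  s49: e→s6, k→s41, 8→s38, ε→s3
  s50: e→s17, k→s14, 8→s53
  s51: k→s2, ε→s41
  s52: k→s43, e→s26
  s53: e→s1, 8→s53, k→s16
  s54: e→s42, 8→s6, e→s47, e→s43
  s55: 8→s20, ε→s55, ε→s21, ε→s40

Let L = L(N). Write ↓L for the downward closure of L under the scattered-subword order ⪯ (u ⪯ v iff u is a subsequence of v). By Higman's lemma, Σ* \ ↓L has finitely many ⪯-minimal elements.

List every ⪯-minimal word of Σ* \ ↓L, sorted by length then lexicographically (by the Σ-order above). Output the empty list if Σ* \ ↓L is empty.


|Q|=56, |F|=26, |δ|=141 (39 ε).
min D↑ (23 st, q0=0, F={9}): 0:k→1,e→2,8→3 1:k→1,e→4,8→3 2:k→5,e→6,8→7 3:k→8,e→9,8→3 4:k→10,e→11,8→7 5:k→5,e→11,8→7 6:k→12,e→13,8→7 7:k→9,e→9,8→7 8:k→8,e→9,8→9 9:k→9,e→9,8→9 10:k→14,e→10,8→7 11:k→10,e→15,8→7 12:k→12,e→15,8→7 13:k→16,e→13,8→7 14:k→9,e→14,8→7 15:k→17,e→15,8→7 16:k→18,e→19,8→7 17:k→20,e→17,8→7 18:k→18,e→21,8→9 19:k→22,e→19,8→7 20:k→9,e→20,8→9 21:k→22,e→21,8→9 22:k→20,e→22,8→9 [Hopcroft].
'8e': |S_i|=[40, 7, 1] end={s1} — reject; 2/2 single-dels accept.
'e8k': run [40, 36, 5, 1] end={s1} rej; 3/3 single-dels accept.
'8k8': |S_i|=[40, 7, 2, 1] end={s1} ∉↓L; 3/3 single-dels accept.
'kekkk': N↓-sim [40, 30, 15, 9, 4, 1] end={s1} rej; 5/5 del acc.
'eeekk8': |S_i|=[40, 36, 28, 22, 15, 7, 1] end={s1} — reject; 6/6 deletions ∈↓L.
5 words, ⪯-incomp.

Antichain: [8e, e8k, 8k8, kekkk, eeekk8].


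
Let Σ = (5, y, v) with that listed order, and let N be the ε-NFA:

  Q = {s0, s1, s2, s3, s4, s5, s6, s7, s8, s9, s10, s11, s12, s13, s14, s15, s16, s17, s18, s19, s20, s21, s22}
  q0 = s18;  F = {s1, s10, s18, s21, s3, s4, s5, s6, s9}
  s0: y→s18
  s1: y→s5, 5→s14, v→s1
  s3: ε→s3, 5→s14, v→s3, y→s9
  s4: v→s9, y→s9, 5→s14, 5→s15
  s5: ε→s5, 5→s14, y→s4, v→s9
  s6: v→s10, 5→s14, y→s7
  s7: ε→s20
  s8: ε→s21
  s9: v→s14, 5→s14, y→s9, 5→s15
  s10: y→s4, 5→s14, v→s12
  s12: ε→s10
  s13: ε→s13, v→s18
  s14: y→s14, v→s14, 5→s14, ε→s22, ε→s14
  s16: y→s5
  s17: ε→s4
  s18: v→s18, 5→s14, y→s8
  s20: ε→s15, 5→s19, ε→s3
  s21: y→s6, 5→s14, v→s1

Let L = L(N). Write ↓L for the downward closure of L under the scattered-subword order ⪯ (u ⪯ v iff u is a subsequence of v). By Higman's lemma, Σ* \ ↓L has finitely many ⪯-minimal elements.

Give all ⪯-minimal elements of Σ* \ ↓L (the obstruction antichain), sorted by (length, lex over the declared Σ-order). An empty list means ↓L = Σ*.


Antichain: [5, yyyyv, yvyvv].

|Q|=23, |F|=9, |δ|=47 (11 ε).
min D↑ (10 st, q0=0, F={1}): 0:5→1,y→2,v→0 1:5→1,y→1,v→1 2:5→1,y→3,v→4 3:5→1,y→5,v→6 4:5→1,y→7,v→4 5:5→1,y→8,v→5 6:5→1,y→9,v→6 7:5→1,y→9,v→8 8:5→1,y→8,v→1 9:5→1,y→8,v→8.
'5': run [17, 4] end={s14,s15,s19,s22} — reject; 1/1 del acc.
'yyyyv': N↓-sim [17, 16, 13, 9, 4, 2] end={s14,s22} ∉↓L; 5/5 deletions ∈↓L.
'yvyvv': N↓-sim [17, 16, 10, 6, 4, 2] end={s14,s22} ∉↓L; 5/5 deletions ∈↓L.
3 obstructions.


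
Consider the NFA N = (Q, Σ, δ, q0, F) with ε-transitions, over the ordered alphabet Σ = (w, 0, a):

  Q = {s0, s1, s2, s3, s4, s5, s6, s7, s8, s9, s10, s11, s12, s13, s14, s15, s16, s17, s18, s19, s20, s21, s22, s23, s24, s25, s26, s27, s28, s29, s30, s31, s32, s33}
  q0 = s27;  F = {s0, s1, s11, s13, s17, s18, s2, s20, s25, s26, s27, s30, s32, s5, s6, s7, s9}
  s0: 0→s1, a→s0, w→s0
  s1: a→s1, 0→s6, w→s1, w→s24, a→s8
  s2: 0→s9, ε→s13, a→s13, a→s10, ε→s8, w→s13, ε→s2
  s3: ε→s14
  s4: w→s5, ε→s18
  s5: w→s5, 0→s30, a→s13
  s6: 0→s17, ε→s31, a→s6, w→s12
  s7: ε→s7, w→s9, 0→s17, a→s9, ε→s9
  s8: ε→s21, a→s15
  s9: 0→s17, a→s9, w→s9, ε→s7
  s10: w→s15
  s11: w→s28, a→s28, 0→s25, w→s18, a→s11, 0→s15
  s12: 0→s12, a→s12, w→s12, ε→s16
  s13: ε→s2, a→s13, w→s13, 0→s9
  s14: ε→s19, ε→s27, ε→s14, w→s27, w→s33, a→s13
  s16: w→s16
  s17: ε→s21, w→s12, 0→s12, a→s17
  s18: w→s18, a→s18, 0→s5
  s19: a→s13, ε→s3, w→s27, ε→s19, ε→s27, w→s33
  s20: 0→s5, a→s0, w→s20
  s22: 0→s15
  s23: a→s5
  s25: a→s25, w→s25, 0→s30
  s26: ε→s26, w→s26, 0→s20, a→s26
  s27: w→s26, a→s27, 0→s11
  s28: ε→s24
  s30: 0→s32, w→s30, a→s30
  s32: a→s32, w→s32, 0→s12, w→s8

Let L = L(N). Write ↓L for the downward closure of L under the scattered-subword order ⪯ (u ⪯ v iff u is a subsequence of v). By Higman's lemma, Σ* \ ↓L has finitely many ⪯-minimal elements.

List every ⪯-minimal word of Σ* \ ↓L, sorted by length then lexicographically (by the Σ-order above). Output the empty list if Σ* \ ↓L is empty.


|Q|=34, |F|=17, |δ|=94 (21 ε).
min D↑ (16 st, q0=0, F={14}): 0:w→1,0→2,a→0 1:w→1,0→3,a→1 2:w→4,0→5,a→2 3:w→3,0→6,a→7 4:w→4,0→6,a→4 5:w→5,0→8,a→5 6:w→6,0→8,a→9 7:w→7,0→10,a→7 8:w→8,0→11,a→8 9:w→9,0→12,a→9 10:w→10,0→13,a→10 11:w→11,0→14,a→11 12:w→12,0→15,a→12 13:w→14,0→15,a→13 14:w→14,0→14,a→14 15:w→14,0→14,a→15.
'00000': run [26, 24, 19, 12, 7, 2] end={s12,s16} rej; 5/5 single-dels accept.
'w0a00w': N↓-sim [26, 24, 20, 18, 13, 6, 2] end={s12,s16} — reject; 6/6 deletions ∈↓L.
2 obstructions.

min(Σ*\↓L) = [00000, w0a00w].


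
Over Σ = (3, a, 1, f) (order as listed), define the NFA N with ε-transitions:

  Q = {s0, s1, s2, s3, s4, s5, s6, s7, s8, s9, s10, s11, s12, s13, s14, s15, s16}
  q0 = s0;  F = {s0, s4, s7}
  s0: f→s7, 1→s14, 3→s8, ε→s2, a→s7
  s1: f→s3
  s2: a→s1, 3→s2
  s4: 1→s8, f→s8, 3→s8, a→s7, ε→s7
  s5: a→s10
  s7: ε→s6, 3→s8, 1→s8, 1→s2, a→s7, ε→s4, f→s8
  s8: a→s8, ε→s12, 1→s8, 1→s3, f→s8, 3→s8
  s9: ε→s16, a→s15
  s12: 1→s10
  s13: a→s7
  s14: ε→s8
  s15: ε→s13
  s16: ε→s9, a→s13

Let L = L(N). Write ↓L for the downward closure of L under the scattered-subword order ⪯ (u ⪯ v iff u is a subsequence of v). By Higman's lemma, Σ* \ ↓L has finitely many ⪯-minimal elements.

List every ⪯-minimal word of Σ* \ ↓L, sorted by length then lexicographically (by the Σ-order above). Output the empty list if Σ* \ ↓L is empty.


A = [3, 1, af, ff].

|Q|=17, |F|=3, |δ|=35 (9 ε).
min D↑ (3 st, q0=0, F={1}): 0:3→1,a→2,1→1,f→2 1:3→1,a→1,1→1,f→1 2:3→1,a→2,1→1,f→1 (ε-aug+det+¬).
'3': run [11, 6] end={s1,s10,s12,s2,s3,s8} — reject; 1/1 del acc.
'1': run [11, 7] end={s1,s10,s12,s14,s2,s3,s8} rej; 1/1 deletions ∈↓L.
'af': N↓-sim [11, 9, 4] end={s10,s12,s3,s8} ∉↓L; 2/2 del acc.
'ff': |S_i|=[11, 9, 4] end={s10,s12,s3,s8} — reject; 2/2 del acc.
4 words, ⪯-incomp.


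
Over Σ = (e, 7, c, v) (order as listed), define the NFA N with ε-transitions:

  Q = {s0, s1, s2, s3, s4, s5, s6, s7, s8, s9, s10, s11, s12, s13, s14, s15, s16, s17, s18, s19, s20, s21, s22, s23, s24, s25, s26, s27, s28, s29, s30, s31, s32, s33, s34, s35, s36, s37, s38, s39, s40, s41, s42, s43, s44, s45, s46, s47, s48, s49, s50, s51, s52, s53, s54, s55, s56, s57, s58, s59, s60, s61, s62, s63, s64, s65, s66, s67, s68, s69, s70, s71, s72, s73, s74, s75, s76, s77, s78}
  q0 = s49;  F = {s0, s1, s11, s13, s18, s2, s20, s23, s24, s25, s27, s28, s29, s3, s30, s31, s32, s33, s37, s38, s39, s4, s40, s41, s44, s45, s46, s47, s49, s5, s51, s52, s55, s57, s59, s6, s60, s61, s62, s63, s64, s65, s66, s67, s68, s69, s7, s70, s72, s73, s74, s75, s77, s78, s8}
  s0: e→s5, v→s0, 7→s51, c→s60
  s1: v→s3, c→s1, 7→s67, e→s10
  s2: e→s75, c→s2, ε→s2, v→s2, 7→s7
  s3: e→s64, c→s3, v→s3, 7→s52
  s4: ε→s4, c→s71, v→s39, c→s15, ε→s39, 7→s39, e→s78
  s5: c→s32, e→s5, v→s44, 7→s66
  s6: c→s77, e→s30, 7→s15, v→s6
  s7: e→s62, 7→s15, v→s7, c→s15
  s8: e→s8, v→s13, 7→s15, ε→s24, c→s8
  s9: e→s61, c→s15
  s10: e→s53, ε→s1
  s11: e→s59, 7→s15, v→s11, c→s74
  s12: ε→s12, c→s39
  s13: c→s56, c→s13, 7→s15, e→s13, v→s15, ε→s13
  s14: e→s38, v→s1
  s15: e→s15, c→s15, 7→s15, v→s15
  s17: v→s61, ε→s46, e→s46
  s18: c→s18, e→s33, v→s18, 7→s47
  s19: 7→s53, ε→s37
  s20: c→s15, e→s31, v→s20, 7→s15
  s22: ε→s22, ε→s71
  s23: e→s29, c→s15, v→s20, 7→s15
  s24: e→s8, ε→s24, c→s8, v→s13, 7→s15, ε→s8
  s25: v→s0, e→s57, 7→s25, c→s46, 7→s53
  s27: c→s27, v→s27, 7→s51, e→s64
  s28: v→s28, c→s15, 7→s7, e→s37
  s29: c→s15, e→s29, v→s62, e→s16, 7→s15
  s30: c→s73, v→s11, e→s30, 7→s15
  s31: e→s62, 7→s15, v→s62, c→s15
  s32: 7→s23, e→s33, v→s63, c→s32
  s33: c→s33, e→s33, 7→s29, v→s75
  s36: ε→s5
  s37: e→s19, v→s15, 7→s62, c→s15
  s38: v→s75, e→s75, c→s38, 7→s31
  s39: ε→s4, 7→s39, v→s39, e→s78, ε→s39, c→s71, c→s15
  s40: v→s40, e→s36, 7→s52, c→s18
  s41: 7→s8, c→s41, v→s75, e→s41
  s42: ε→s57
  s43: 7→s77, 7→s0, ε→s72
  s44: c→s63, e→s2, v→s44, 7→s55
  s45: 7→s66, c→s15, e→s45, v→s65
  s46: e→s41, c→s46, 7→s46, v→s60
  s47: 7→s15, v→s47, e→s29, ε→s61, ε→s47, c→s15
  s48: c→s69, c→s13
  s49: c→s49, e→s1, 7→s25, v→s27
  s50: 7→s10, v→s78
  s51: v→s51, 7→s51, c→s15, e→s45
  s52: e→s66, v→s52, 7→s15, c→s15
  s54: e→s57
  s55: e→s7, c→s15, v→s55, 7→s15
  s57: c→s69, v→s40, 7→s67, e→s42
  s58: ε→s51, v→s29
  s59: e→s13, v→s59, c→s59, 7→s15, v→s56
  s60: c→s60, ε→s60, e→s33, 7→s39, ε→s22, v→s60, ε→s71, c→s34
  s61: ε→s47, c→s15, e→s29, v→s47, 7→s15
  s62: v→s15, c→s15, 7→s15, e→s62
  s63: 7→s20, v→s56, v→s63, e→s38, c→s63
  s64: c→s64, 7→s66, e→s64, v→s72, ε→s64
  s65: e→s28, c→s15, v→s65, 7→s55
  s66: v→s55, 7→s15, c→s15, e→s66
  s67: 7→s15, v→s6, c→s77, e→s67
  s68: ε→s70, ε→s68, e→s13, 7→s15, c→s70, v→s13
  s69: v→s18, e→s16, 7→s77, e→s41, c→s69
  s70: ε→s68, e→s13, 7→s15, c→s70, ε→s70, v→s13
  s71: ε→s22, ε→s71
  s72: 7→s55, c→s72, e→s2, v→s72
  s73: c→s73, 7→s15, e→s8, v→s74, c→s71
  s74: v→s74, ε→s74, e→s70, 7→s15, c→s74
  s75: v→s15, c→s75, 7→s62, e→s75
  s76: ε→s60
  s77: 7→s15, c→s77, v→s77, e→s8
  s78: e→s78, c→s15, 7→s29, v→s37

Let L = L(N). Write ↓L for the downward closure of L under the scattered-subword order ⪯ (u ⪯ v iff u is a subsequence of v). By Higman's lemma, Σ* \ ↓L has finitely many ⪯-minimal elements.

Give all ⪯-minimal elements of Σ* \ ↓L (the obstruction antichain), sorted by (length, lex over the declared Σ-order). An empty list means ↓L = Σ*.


Antichain: [e77, v7c, 7cevv, veveev].

|Q|=79, |F|=55, |δ|=285 (34 ε).
min D↑ (52 st, q0=0, F={11}): 0:e→1,7→2,c→0,v→3 1:e→1,7→4,c→1,v→5 2:e→6,7→2,c→7,v→8 3:e→9,7→10,c→3,v→3 4:e→4,7→11,c→12,v→13 5:e→9,7→14,c→5,v→5 6:e→6,7→4,c→15,v→16 7:e→17,7→7,c→7,v→18 8:e→19,7→10,c→18,v→8 9:e→9,7→20,c→9,v→21 10:e→22,7→10,c→11,v→10 11:e→11,7→11,c→11,v→11 12:e→23,7→11,c→12,v→12 13:e→24,7→11,c→12,v→13 14:e→20,7→11,c→11,v→14 15:e→17,7→12,c→15,v→25 16:e→19,7→14,c→25,v→16 17:e→17,7→23,c→17,v→26 18:e→27,7→28,c→18,v→18 19:e→19,7→20,c→29,v→30 20:e→20,7→11,c→11,v→31 21:e→32,7→31,c→21,v→21 22:e→22,7→20,c→11,v→33 23:e→23,7→11,c→23,v→34 24:e→24,7→11,c→35,v→36 25:e→27,7→37,c→25,v→25 26:e→26,7→38,c→26,v→11 27:e→27,7→39,c→27,v→26 28:e→40,7→28,c→11,v→28 29:e→27,7→41,c→29,v→42 30:e→32,7→31,c→42,v→30 31:e→43,7→11,c→11,v→31 32:e→26,7→43,c→32,v→32 33:e→44,7→31,c→11,v→33 34:e→34,7→11,c→34,v→11 35:e→23,7→11,c→35,v→45 36:e→46,7→11,c→45,v→36 37:e→39,7→11,c→11,v→37 38:e→38,7→11,c→11,v→11 39:e→39,7→11,c→11,v→38 40:e→40,7→39,c→11,v→47 41:e→39,7→11,c→11,v→48 42:e→49,7→48,c→42,v→42 43:e→38,7→11,c→11,v→43 44:e→47,7→43,c→11,v→44 45:e→50,7→11,c→45,v→45 46:e→34,7→11,c→46,v→46 47:e→47,7→38,c→11,v→11 48:e→51,7→11,c→11,v→48 49:e→26,7→51,c→49,v→26 50:e→34,7→11,c→50,v→34 51:e→38,7→11,c→11,v→38 (ε-aug+det+¬).
'e77': |S_i|=[66, 56, 30, 1] end={s15} ∉↓L; 3/3 single-dels accept.
'v7c': run [66, 56, 25, 3] end={s15,s22,s71} rej; 3/3 deletions ∈↓L.
'7cevv': run [66, 59, 40, 19, 8, 1] end={s15} ∉↓L; 5/5 deletions ∈↓L.
'veveev': |S_i|=[66, 56, 41, 24, 16, 8, 1] end={s15} rej; 6/6 single-dels accept.
4 obstructions.


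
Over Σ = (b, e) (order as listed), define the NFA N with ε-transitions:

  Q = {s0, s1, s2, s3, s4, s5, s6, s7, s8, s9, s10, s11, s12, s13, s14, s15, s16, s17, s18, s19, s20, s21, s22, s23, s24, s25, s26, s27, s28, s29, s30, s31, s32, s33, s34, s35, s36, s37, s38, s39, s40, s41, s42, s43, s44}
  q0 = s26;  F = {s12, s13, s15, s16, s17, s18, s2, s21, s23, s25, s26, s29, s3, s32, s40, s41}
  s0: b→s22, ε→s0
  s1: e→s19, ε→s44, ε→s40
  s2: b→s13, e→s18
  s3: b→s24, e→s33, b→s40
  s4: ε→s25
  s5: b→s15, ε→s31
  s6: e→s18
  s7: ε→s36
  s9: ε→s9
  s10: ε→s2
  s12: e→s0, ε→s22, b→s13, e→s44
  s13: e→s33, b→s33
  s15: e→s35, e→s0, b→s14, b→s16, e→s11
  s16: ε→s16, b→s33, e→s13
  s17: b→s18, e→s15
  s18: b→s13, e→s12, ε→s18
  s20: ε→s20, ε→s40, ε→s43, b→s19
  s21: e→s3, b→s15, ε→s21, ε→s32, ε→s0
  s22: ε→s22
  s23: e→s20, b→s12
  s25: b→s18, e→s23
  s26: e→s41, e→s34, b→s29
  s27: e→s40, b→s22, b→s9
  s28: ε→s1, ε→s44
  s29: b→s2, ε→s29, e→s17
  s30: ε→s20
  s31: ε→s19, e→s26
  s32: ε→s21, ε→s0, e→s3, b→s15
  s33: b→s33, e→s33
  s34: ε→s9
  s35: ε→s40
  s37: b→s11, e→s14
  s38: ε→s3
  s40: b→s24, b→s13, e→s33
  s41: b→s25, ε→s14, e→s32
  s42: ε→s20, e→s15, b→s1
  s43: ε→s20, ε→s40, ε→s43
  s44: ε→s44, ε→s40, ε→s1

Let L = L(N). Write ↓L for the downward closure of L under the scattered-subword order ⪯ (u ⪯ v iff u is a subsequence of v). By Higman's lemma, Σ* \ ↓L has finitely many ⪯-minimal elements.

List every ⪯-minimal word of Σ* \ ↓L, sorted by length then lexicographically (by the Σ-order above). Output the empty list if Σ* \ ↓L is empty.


Antichain: [bbbb, bbbe, eeee, beebb, eebbb].

|Q|=45, |F|=16, |δ|=90 (36 ε).
min D↑ (16 st, q0=0, F={12}): 0:b→1,e→2 1:b→3,e→4 2:b→5,e→6 3:b→7,e→8 4:b→8,e→9 5:b→8,e→10 6:b→9,e→11 7:b→12,e→12 8:b→7,e→13 9:b→14,e→15 10:b→13,e→15 11:b→15,e→12 12:b→12,e→12 13:b→7,e→15 14:b→12,e→7 15:b→7,e→12 (ε-aug+det+¬).
'bbbb': run [30, 23, 14, 4, 1] end={s33} — reject; 4/4 del acc.
'bbbe': N↓-sim [30, 23, 14, 4, 1] end={s33} rej; 4/4 deletions ∈↓L.
'eeee': run [30, 27, 21, 14, 2] end={s19,s33} — reject; 4/4 deletions ∈↓L.
'beebb': N↓-sim [30, 23, 20, 17, 7, 1] end={s33} — reject; 5/5 single-dels accept.
'eebbb': run [30, 27, 21, 15, 6, 1] end={s33} ∉↓L; 5/5 single-dels accept.
5 obstructions.


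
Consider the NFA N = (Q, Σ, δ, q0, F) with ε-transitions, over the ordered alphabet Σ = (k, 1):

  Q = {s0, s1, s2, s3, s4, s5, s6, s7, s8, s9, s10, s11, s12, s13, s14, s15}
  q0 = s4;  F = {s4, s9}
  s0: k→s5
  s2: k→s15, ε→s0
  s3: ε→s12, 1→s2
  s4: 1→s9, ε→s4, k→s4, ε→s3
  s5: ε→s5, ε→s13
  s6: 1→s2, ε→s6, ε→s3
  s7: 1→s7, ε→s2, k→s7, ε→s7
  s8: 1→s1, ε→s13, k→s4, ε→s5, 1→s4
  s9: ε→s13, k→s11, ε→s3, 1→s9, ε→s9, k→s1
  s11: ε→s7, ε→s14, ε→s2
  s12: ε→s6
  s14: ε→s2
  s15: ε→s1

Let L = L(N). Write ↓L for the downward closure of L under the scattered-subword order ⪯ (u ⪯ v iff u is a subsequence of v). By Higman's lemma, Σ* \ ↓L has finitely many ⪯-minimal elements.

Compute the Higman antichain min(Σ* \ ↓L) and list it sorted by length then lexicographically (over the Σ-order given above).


Antichain: [1k].

|Q|=16, |F|=2, |δ|=35 (21 ε).
min D↑ (3 st, q0=0, F={2}): 0:k→0,1→1 1:k→2,1→1 2:k→2,1→2.
'1k': N↓-sim [14, 13, 9] end={s0,s1,s11,s13,s14,s15,s2,s5,s7} — reject; 2/2 single-dels accept.
1 words, ⪯-incomp.


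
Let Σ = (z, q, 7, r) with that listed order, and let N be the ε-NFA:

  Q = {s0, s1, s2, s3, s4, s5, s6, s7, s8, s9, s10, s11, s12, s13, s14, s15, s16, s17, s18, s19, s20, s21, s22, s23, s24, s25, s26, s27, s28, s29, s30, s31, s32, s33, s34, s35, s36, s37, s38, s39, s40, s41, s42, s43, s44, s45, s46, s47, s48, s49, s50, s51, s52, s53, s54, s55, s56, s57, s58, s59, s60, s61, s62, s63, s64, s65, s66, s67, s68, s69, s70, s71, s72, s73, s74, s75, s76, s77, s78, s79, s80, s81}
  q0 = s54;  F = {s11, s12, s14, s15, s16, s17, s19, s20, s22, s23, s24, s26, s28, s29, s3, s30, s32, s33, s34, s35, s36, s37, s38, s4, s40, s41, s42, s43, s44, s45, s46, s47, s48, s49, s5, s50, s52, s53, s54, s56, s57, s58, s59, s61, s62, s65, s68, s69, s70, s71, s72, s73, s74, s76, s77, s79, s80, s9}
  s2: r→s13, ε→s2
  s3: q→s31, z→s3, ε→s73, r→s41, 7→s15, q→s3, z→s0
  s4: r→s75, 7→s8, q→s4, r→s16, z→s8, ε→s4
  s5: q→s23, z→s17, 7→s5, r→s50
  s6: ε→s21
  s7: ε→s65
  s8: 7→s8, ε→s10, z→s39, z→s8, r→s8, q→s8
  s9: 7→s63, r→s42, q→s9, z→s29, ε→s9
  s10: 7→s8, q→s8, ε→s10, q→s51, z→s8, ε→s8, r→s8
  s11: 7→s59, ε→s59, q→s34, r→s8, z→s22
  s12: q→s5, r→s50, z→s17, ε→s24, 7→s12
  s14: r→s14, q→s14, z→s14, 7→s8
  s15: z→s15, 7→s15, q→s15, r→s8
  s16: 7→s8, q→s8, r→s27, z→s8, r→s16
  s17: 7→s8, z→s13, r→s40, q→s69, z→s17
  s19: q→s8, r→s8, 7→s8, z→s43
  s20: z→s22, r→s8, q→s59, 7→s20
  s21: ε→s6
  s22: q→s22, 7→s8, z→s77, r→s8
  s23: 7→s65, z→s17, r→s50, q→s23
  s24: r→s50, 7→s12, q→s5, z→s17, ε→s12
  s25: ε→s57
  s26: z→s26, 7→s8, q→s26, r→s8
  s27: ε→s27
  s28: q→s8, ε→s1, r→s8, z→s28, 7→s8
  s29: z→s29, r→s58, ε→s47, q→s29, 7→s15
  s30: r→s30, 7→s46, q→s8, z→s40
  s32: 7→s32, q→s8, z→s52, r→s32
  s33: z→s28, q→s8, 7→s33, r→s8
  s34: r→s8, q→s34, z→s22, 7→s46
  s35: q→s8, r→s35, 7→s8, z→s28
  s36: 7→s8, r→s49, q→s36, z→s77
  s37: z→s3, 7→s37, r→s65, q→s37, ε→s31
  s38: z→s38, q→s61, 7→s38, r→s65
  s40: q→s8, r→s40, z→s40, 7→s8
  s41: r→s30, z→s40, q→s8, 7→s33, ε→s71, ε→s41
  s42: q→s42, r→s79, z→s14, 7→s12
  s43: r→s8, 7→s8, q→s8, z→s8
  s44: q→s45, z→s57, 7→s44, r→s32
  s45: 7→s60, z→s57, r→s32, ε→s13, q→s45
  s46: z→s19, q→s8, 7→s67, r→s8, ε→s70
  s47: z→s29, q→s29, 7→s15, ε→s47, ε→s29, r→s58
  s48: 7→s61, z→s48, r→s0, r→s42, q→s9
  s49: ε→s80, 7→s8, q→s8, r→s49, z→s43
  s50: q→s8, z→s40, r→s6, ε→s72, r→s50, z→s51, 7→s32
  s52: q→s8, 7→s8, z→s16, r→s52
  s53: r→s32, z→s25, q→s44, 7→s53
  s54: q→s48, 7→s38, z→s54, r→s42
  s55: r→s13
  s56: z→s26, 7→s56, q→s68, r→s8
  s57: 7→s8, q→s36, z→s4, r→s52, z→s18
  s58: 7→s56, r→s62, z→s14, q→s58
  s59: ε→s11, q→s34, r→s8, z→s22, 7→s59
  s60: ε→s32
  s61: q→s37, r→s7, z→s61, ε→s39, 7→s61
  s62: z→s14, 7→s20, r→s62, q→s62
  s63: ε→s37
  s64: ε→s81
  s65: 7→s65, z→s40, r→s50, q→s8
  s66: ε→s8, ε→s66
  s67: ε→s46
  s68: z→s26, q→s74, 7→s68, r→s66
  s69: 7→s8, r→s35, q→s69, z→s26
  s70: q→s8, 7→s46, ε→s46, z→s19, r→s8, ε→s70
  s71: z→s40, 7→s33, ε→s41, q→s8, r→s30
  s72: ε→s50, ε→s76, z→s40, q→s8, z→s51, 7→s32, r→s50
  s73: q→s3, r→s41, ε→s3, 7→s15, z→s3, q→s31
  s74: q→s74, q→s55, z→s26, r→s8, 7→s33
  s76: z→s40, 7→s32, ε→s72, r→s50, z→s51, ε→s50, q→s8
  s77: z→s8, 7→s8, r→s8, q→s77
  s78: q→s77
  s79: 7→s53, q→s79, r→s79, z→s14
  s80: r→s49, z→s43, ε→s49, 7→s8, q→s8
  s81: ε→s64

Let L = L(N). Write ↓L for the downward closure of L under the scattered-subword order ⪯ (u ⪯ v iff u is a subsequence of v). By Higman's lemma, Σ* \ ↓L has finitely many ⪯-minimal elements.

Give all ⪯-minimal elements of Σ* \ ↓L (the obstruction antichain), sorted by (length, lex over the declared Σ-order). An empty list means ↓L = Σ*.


|Q|=82, |F|=58, |δ|=302 (44 ε).
min D↑ (50 st, q0=0, F={13}): 0:z→0,q→1,7→2,r→3 1:z→1,q→4,7→5,r→3 2:z→2,q→5,7→2,r→6 3:z→7,q→3,7→8,r→9 4:z→10,q→4,7→11,r→3 5:z→5,q→11,7→5,r→6 6:z→12,q→13,7→6,r→14 7:z→7,q→7,7→13,r→7 8:z→15,q→16,7→8,r→14 9:z→7,q→9,7→17,r→9 10:z→10,q→10,7→18,r→19 11:z→20,q→11,7→11,r→6 12:z→12,q→13,7→13,r→12 13:z→13,q→13,7→13,r→13 14:z→12,q→13,7→21,r→14 15:z→15,q→22,7→13,r→12 16:z→15,q→23,7→16,r→14 17:z→24,q→25,7→17,r→21 18:z→18,q→18,7→18,r→13 19:z→7,q→19,7→26,r→27 20:z→20,q→20,7→18,r→28 21:z→29,q→13,7→21,r→21 22:z→30,q→22,7→13,r→31 23:z→15,q→23,7→6,r→14 24:z→32,q→33,7→13,r→29 25:z→24,q→34,7→25,r→21 26:z→30,q→35,7→26,r→13 27:z→7,q→27,7→36,r→27 28:z→12,q→13,7→37,r→38 29:z→39,q→13,7→13,r→29 30:z→30,q→30,7→13,r→13 31:z→40,q→13,7→13,r→31 32:z→13,q→32,7→13,r→39 33:z→41,q→33,7→13,r→42 34:z→24,q→34,7→21,r→21 35:z→30,q→43,7→35,r→13 36:z→44,q→45,7→36,r→13 37:z→40,q→13,7→37,r→13 38:z→12,q→13,7→46,r→38 39:z→13,q→13,7→13,r→39 40:z→40,q→13,7→13,r→13 41:z→13,q→41,7→13,r→13 42:z→47,q→13,7→13,r→42 43:z→30,q→43,7→37,r→13 44:z→41,q→44,7→13,r→13 45:z→44,q→48,7→45,r→13 46:z→49,q→13,7→46,r→13 47:z→13,q→13,7→13,r→13 48:z→44,q→48,7→46,r→13 49:z→47,q→13,7→13,r→13.
'7rq': |S_i|=[78, 68, 33, 4] end={s10,s39,s51,s8} — reject; 3/3 del acc.
'rz7': |S_i|=[78, 65, 28, 4] end={s10,s39,s51,s8} rej; 3/3 deletions ∈↓L.
'qqz7r': N↓-sim [78, 76, 73, 53, 26, 6] end={s10,s13,s39,s51,s66,s8} ∉↓L; 5/5 del acc.
'r7zqzr': N↓-sim [78, 65, 55, 27, 19, 9, 4] end={s10,s39,s51,s8} — reject; 6/6 del acc.
'r7qq7q': N↓-sim [78, 65, 55, 49, 43, 24, 4] end={s10,s39,s51,s8} ∉↓L; 6/6 deletions ∈↓L.
'rr7zzz': N↓-sim [78, 65, 46, 32, 19, 11, 4] end={s10,s39,s51,s8} ∉↓L; 6/6 deletions ∈↓L.
6 minimals (antichain).

min(Σ*\↓L) = [7rq, rz7, qqz7r, r7zqzr, r7qq7q, rr7zzz].


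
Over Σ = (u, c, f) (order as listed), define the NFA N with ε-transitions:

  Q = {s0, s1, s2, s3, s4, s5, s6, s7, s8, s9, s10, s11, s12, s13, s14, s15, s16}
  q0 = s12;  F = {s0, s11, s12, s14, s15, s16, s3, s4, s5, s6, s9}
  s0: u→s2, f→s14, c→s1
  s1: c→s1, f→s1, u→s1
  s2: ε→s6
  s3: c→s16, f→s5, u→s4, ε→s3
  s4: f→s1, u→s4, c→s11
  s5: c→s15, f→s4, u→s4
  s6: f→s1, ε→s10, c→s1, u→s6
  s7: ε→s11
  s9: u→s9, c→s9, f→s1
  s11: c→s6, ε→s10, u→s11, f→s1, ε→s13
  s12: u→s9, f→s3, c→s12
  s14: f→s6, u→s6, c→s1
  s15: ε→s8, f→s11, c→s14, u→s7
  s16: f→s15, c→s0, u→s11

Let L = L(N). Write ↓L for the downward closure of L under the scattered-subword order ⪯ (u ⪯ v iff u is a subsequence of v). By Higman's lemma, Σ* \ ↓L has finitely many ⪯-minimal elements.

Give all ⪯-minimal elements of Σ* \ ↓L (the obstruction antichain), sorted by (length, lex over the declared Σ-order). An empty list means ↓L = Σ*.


min(Σ*\↓L) = [uf, fccc, ffff].

|Q|=17, |F|=11, |δ|=43 (7 ε).
min D↑ (12 st, q0=0, F={3}): 0:u→1,c→0,f→2 1:u→1,c→1,f→3 2:u→4,c→5,f→6 3:u→3,c→3,f→3 4:u→4,c→7,f→3 5:u→7,c→8,f→9 6:u→4,c→9,f→4 7:u→7,c→10,f→3 8:u→10,c→3,f→11 9:u→7,c→11,f→7 10:u→10,c→3,f→3 11:u→10,c→3,f→10 [Hopcroft].
'uf': N↓-sim [17, 9, 1] end={s1} ∉↓L; 2/2 deletions ∈↓L.
'fccc': run [17, 15, 12, 6, 1] end={s1} — reject; 4/4 del acc.
'ffff': |S_i|=[17, 15, 11, 6, 1] end={s1} — reject; 4/4 single-dels accept.
3 obstructions.


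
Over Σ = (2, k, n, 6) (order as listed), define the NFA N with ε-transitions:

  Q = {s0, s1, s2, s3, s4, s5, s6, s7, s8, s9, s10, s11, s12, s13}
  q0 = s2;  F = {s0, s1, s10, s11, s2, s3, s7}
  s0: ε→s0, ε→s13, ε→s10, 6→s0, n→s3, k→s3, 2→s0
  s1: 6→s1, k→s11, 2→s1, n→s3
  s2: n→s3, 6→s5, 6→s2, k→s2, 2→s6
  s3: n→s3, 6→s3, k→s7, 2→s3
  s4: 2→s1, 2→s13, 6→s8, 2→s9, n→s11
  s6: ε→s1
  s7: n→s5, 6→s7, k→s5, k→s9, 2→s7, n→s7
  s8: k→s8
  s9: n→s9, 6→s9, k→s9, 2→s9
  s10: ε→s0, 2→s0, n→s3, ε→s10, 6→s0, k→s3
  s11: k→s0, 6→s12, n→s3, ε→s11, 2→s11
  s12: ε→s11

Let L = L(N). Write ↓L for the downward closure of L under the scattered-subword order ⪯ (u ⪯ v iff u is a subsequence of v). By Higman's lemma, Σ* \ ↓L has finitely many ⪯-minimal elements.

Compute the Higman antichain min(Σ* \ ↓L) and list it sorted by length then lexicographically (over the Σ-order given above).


Antichain: [nkk, 2kkkkk].

|Q|=14, |F|=7, |δ|=49 (8 ε).
min D↑ (7 st, q0=0, F={6}): 0:2→1,k→0,n→2,6→0 1:2→1,k→3,n→2,6→1 2:2→2,k→4,n→2,6→2 3:2→3,k→5,n→2,6→3 4:2→4,k→6,n→4,6→4 5:2→5,k→2,n→2,6→5 6:2→6,k→6,n→6,6→6 [Hopcroft].
'nkk': run [12, 4, 3, 2] end={s5,s9} ∉↓L; 3/3 deletions ∈↓L.
'2kkkkk': N↓-sim [12, 11, 9, 7, 4, 3, 2] end={s5,s9} rej; 6/6 deletions ∈↓L.
2 minimals (antichain).


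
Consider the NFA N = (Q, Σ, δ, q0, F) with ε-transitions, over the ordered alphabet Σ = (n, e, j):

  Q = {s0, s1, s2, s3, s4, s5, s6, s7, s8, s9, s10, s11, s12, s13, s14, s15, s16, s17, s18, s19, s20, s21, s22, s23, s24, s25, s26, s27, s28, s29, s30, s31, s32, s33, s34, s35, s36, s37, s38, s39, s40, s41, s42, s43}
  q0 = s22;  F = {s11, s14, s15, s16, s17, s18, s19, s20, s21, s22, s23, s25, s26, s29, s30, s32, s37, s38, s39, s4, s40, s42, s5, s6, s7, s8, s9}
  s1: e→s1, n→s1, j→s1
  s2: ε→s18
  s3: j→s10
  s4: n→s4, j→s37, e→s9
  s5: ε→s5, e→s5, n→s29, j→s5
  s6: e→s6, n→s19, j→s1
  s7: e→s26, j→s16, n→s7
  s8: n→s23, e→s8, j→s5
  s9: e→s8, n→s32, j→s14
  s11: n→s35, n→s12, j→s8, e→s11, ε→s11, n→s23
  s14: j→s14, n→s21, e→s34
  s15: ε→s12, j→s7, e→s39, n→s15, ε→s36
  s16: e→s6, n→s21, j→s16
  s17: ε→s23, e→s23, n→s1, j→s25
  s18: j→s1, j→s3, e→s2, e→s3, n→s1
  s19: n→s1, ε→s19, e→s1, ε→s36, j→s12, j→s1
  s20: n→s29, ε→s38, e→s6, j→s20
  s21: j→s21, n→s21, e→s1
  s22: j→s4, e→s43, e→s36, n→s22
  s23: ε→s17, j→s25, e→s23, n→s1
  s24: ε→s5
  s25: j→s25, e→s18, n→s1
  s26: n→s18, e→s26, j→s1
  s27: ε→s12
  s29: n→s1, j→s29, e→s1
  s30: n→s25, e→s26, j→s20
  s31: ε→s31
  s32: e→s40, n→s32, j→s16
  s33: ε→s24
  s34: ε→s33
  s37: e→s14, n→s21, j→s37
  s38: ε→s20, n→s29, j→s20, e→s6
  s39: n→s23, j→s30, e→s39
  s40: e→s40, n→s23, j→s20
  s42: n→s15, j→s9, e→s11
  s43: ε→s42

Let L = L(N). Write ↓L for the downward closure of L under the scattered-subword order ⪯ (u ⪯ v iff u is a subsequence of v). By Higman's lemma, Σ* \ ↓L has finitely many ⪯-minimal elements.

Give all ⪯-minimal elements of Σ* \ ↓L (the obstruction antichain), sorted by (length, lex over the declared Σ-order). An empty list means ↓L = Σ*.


Antichain: [eenn, jjne, enjej].

|Q|=44, |F|=27, |δ|=108 (17 ε).
min D↑ (26 st, q0=0, F={17}): 0:n→0,e→1,j→2 1:n→3,e→4,j→5 2:n→2,e→5,j→6 3:n→3,e→7,j→8 4:n→9,e→4,j→10 5:n→11,e→10,j→12 6:n→13,e→12,j→6 7:n→9,e→7,j→14 8:n→8,e→15,j→16 9:n→17,e→9,j→18 10:n→9,e→10,j→19 11:n→11,e→20,j→16 12:n→13,e→19,j→12 13:n→13,e→17,j→13 14:n→18,e→15,j→21 15:n→22,e→15,j→17 16:n→13,e→23,j→16 17:n→17,e→17,j→17 18:n→17,e→22,j→18 19:n→24,e→19,j→19 20:n→9,e→20,j→21 21:n→24,e→23,j→21 22:n→17,e→22,j→17 23:n→25,e→23,j→17 24:n→17,e→17,j→24 25:n→17,e→17,j→17 (ε-aug+det+¬).
'eenn': run [38, 35, 26, 13, 1] end={s1} ∉↓L; 4/4 deletions ∈↓L.
'jjne': |S_i|=[38, 31, 21, 6, 1] end={s1} ∉↓L; 4/4 single-dels accept.
'enjej': run [38, 35, 25, 18, 10, 4] end={s1,s10,s12,s3} ∉↓L; 5/5 single-dels accept.
3 obstructions.
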